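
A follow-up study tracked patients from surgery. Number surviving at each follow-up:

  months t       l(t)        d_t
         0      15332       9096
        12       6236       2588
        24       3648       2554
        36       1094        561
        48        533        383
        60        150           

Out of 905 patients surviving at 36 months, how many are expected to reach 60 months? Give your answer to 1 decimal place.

124.1

The relevant probability is 150/1094 = 0.137112.
Expected number = 905 × 0.137112 = 124.1.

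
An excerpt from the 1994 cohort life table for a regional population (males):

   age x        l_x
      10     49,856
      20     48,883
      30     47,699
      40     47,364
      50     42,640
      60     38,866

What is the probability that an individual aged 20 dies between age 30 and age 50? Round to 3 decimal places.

0.103

This is the probability of reaching 30 but not 50, conditional on being alive at 20: (l_30 − l_50) / l_20.
= (47,699 − 42,640) / 48,883 = 5,059 / 48,883 = 0.103492.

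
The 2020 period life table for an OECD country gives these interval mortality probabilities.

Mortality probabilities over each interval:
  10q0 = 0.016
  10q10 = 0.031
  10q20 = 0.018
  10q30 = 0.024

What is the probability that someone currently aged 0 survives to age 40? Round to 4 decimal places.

0.9139

Survival from 0 to 40 is the product of surviving each interval: (1 − 0.016) × (1 − 0.031) × (1 − 0.018) × (1 − 0.024).
= 0.984 × 0.969 × 0.982 × 0.976 = 0.913861.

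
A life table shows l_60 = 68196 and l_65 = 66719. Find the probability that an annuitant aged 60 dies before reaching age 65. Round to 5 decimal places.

0.02166

P(die before 65 | alive at 60) = 1 − l_65/l_60 = 1 − 66719/68196 = (1477)/68196 = 0.021658.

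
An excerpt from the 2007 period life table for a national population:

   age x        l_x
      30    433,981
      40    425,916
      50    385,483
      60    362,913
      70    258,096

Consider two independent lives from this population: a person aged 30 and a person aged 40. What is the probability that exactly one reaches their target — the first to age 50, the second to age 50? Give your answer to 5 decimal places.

p₁ = l_50/l_30 = 385,483/433,981 = 0.888249; p₂ = l_50/l_40 = 385,483/425,916 = 0.905068.
P(exactly one) = p₁(1−p₂) + (1−p₁)p₂ = 0.084323 + 0.101142 = 0.185466.

0.18547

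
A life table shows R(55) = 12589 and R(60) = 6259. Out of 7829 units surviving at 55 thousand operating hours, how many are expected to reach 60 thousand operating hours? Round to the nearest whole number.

The relevant probability is 6259/12589 = 0.497180.
Expected number = 7829 × 0.497180 = 3892.

3892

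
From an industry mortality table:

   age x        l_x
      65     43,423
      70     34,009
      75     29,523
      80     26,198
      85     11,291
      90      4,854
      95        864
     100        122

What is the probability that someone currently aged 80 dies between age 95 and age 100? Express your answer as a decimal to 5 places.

This is the probability of reaching 95 but not 100, conditional on being alive at 80: (l_95 − l_100) / l_80.
= (864 − 122) / 26,198 = 742 / 26,198 = 0.028323.

0.02832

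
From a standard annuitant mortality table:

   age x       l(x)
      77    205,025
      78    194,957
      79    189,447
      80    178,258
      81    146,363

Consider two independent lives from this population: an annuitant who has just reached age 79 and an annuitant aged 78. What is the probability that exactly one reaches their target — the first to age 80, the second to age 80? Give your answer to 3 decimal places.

0.135

p₁ = l(80)/l(79) = 178,258/189,447 = 0.940939; p₂ = l(80)/l(78) = 178,258/194,957 = 0.914345.
P(exactly one) = p₁(1−p₂) + (1−p₁)p₂ = 0.080596 + 0.054002 = 0.134598.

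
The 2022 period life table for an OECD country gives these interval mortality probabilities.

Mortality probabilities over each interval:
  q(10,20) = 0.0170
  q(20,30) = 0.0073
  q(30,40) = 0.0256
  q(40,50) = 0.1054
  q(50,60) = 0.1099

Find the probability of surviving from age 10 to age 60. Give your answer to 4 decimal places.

Chaining the interval survival probabilities: (1 − 0.0170) × (1 − 0.0073) × (1 − 0.0256) × (1 − 0.1054) × (1 − 0.1099).
= 0.9830 × 0.9927 × 0.9744 × 0.8946 × 0.8901 = 0.757141.

0.7571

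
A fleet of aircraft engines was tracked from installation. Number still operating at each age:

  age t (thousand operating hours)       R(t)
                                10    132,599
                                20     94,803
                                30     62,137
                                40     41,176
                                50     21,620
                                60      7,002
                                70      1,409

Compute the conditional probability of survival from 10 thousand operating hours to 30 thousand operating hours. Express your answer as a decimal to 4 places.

0.4686

The conditional survival probability is R(30)/R(10) = 62,137/132,599 = 0.468608.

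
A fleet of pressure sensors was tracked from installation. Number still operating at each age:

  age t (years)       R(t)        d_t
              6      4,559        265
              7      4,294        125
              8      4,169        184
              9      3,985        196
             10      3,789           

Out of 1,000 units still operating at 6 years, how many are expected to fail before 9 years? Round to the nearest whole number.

126

The relevant probability is 1 − 3,985/4,559 = 0.125905.
Expected number = 1,000 × 0.125905 = 126.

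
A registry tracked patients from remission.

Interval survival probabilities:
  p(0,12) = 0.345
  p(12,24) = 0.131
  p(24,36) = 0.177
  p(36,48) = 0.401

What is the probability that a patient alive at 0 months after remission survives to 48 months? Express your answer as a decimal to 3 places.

P(survive 0→48) = 0.345 × 0.131 × 0.177 × 0.401.
= 0.003208.

0.003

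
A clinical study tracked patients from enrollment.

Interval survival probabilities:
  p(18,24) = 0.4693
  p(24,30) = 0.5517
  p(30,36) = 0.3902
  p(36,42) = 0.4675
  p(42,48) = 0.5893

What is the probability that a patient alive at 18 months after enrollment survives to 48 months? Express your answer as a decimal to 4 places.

0.0278

The overall survival probability is 0.4693 × 0.5517 × 0.3902 × 0.4675 × 0.5893.
= 0.027833.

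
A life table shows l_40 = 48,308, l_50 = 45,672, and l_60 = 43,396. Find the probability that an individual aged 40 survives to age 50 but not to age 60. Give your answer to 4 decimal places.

We want 10|10q40 = (l_50 − l_60)/l_40.
This is the probability of reaching 50 but not 60, conditional on being alive at 40: (l_50 − l_60) / l_40.
= (45,672 − 43,396) / 48,308 = 2,276 / 48,308 = 0.047114.

0.0471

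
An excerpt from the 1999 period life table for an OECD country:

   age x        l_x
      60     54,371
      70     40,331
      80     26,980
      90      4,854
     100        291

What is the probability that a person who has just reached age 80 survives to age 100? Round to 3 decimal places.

We want 20p80 = l_100/l_80.
The conditional survival probability is l_100/l_80 = 291/26,980 = 0.010786.

0.011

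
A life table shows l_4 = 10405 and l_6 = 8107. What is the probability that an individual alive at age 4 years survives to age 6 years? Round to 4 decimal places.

0.7791

The conditional survival probability is l_6/l_4 = 8107/10405 = 0.779145.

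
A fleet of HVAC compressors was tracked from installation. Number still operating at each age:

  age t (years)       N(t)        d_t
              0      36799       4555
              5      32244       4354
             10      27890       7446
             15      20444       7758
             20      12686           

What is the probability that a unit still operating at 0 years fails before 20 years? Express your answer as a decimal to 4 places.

P(fail before 20 | operational at 0) = 1 − N(20)/N(0) = 1 − 12686/36799 = (24113)/36799 = 0.655262.

0.6553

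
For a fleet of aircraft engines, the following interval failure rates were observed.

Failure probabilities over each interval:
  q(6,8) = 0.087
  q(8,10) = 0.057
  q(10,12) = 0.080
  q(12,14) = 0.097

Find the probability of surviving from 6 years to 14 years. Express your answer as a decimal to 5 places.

The overall survival probability is (1 − 0.087) × (1 − 0.057) × (1 − 0.080) × (1 − 0.097).
= 0.913 × 0.943 × 0.920 × 0.903 = 0.715250.

0.71525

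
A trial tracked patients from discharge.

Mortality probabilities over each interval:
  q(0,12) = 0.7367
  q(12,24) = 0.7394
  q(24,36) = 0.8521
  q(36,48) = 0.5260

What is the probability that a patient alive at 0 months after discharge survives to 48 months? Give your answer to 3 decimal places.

0.005

Survival from 0 to 48 is the product of surviving each interval: (1 − 0.7367) × (1 − 0.7394) × (1 − 0.8521) × (1 − 0.5260).
= 0.2633 × 0.2606 × 0.1479 × 0.4740 = 0.004810.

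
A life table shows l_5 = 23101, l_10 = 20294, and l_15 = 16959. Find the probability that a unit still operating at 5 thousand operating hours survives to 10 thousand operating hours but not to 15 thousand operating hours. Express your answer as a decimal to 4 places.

0.1444

This is the probability of reaching 10 but not 15, conditional on being operational at 5: (l_10 − l_15) / l_5.
= (20294 − 16959) / 23101 = 3335 / 23101 = 0.144366.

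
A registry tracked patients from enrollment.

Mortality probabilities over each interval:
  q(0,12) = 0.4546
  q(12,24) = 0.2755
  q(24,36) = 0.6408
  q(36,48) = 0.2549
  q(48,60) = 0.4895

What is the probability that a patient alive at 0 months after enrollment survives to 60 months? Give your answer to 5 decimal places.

0.05399

The overall survival probability is (1 − 0.4546) × (1 − 0.2755) × (1 − 0.6408) × (1 − 0.2549) × (1 − 0.4895).
= 0.5454 × 0.7245 × 0.3592 × 0.7451 × 0.5105 = 0.053988.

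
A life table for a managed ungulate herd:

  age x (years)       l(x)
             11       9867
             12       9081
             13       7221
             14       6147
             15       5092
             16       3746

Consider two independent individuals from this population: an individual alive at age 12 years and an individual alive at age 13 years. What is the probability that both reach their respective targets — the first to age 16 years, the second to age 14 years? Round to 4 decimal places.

0.3512

p₁ = l(16)/l(12) = 3746/9081 = 0.412510; p₂ = l(14)/l(13) = 6147/7221 = 0.851267.
P(both) = p₁ × p₂ = 0.412510 × 0.851267 = 0.351156.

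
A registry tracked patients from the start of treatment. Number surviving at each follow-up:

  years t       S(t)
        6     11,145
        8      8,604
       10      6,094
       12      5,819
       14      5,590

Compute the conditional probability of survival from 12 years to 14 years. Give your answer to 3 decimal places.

The conditional survival probability is S(14)/S(12) = 5,590/5,819 = 0.960646.

0.961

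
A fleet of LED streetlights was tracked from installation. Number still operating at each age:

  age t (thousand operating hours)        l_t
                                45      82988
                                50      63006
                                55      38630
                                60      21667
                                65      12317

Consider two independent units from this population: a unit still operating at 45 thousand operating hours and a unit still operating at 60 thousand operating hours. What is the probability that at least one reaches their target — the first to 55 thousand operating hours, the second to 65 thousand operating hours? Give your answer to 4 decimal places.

p₁ = l_55/l_45 = 38630/82988 = 0.465489; p₂ = l_65/l_60 = 12317/21667 = 0.568468.
P(at least one) = 1 − (1−p₁)(1−p₂) = 1 − 0.534511 × 0.431532 = 0.769341.

0.7693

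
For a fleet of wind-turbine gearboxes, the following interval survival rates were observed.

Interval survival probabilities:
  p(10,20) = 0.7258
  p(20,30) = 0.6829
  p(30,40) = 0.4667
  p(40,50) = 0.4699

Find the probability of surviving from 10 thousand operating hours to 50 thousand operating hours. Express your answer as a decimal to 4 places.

P(survive 10→50) = 0.7258 × 0.6829 × 0.4667 × 0.4699.
= 0.108697.

0.1087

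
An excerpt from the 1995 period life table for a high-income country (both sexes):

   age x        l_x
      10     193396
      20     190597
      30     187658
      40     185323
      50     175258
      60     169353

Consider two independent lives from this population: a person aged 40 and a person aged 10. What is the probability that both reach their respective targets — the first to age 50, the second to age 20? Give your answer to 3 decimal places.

0.932

p₁ = l_50/l_40 = 175258/185323 = 0.945689; p₂ = l_20/l_10 = 190597/193396 = 0.985527.
P(both) = p₁ × p₂ = 0.945689 × 0.985527 = 0.932002.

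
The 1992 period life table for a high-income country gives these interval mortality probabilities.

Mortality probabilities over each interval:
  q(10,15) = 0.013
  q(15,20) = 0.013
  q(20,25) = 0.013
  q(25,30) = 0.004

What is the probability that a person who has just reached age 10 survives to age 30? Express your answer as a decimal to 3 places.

0.958

P(survive 10→30) = (1 − 0.013) × (1 − 0.013) × (1 − 0.013) × (1 − 0.004).
= 0.987 × 0.987 × 0.987 × 0.996 = 0.957659.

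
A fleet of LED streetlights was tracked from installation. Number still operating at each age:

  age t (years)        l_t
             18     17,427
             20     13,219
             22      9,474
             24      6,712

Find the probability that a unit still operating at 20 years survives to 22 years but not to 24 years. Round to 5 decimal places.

This is the probability of reaching 22 but not 24, conditional on being operational at 20: (l_22 − l_24) / l_20.
= (9,474 − 6,712) / 13,219 = 2,762 / 13,219 = 0.208942.

0.20894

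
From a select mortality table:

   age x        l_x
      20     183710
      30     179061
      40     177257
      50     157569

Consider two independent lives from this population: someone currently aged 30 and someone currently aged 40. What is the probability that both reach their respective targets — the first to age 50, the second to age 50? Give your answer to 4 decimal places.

0.7822

p₁ = l_50/l_30 = 157569/179061 = 0.879974; p₂ = l_50/l_40 = 157569/177257 = 0.888930.
P(both) = p₁ × p₂ = 0.879974 × 0.888930 = 0.782235.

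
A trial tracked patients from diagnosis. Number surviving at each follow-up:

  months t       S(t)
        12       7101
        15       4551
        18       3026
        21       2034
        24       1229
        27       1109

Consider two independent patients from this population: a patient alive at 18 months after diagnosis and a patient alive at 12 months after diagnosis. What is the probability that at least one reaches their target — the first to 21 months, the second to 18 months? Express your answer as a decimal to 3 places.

0.812

p₁ = S(21)/S(18) = 2034/3026 = 0.672174; p₂ = S(18)/S(12) = 3026/7101 = 0.426137.
P(at least one) = 1 − (1−p₁)(1−p₂) = 1 − 0.327826 × 0.573863 = 0.811873.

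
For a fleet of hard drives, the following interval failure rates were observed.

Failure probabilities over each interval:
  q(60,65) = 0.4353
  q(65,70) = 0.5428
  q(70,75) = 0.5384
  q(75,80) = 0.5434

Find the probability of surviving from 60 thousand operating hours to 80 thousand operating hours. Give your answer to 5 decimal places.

0.05442

The overall survival probability is (1 − 0.4353) × (1 − 0.5428) × (1 − 0.5384) × (1 − 0.5434).
= 0.5647 × 0.4572 × 0.4616 × 0.4566 = 0.054416.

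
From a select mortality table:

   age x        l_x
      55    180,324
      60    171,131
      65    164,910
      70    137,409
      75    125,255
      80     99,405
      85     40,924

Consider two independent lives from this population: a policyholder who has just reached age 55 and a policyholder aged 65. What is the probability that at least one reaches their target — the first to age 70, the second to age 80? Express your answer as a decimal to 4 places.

0.9055

p₁ = l_70/l_55 = 137,409/180,324 = 0.762012; p₂ = l_80/l_65 = 99,405/164,910 = 0.602783.
P(at least one) = 1 − (1−p₁)(1−p₂) = 1 − 0.237988 × 0.397217 = 0.905467.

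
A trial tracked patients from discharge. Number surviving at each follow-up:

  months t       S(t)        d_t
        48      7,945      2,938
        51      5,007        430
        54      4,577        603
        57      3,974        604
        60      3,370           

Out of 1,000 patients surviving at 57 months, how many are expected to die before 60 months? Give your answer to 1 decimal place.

The relevant probability is 1 − 3,370/3,974 = 0.151988.
Expected number = 1,000 × 0.151988 = 152.0.

152.0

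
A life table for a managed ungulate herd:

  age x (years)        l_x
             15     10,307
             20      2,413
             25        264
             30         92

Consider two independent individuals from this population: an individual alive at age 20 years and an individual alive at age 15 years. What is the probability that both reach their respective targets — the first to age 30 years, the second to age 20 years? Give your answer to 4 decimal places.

0.0089

p₁ = l_30/l_20 = 92/2,413 = 0.038127; p₂ = l_20/l_15 = 2,413/10,307 = 0.234113.
P(both) = p₁ × p₂ = 0.038127 × 0.234113 = 0.008926.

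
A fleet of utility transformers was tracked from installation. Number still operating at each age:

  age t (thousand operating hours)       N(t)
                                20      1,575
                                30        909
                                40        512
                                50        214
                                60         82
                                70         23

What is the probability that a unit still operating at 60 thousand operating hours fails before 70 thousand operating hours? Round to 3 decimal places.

P(fail before 70 | operational at 60) = 1 − N(70)/N(60) = 1 − 23/82 = (59)/82 = 0.719512.

0.720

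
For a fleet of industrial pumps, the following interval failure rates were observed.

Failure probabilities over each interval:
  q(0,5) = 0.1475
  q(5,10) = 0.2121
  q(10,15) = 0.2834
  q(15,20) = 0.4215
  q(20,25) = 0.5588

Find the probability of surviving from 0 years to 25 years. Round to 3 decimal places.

P(survive 0→25) = (1 − 0.1475) × (1 − 0.2121) × (1 − 0.2834) × (1 − 0.4215) × (1 − 0.5588).
= 0.8525 × 0.7879 × 0.7166 × 0.5785 × 0.4412 = 0.122852.

0.123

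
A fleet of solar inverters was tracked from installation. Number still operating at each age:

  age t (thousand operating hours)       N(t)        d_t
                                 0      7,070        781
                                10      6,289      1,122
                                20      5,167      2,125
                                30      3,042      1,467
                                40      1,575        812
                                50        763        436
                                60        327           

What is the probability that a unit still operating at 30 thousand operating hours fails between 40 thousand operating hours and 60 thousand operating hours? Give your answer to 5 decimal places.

0.41026

This is the probability of reaching 40 but not 60, conditional on being operational at 30: (N(40) − N(60)) / N(30).
= (1,575 − 327) / 3,042 = 1,248 / 3,042 = 0.410256.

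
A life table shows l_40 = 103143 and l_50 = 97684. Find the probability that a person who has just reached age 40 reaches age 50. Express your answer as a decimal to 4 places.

0.9471

The conditional survival probability is l_50/l_40 = 97684/103143 = 0.947073.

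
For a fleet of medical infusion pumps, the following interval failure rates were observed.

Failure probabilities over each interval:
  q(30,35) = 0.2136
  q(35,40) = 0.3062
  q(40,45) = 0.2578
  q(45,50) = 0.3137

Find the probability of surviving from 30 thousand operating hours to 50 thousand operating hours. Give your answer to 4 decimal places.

Survival from 30 to 50 is the product of surviving each interval: (1 − 0.2136) × (1 − 0.3062) × (1 − 0.2578) × (1 − 0.3137).
= 0.7864 × 0.6938 × 0.7422 × 0.6863 = 0.277915.

0.2779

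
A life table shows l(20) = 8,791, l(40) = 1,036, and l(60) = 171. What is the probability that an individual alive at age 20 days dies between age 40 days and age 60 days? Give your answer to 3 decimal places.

This is the probability of reaching 40 but not 60, conditional on being alive at 20: (l(40) − l(60)) / l(20).
= (1,036 − 171) / 8,791 = 865 / 8,791 = 0.098396.

0.098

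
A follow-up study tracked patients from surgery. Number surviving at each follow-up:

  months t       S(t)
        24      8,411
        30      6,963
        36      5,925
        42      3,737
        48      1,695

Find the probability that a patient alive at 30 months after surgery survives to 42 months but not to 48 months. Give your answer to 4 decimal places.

0.2933

This is the probability of reaching 42 but not 48, conditional on being alive at 30: (S(42) − S(48)) / S(30).
= (3,737 − 1,695) / 6,963 = 2,042 / 6,963 = 0.293264.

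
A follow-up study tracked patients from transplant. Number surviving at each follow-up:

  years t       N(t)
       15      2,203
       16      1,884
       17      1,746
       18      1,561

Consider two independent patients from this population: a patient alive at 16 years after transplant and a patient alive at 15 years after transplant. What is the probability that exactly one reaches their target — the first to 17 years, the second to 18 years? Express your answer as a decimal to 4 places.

0.3220

p₁ = N(17)/N(16) = 1,746/1,884 = 0.926752; p₂ = N(18)/N(15) = 1,561/2,203 = 0.708579.
P(exactly one) = p₁(1−p₂) + (1−p₁)p₂ = 0.270075 + 0.051902 = 0.321977.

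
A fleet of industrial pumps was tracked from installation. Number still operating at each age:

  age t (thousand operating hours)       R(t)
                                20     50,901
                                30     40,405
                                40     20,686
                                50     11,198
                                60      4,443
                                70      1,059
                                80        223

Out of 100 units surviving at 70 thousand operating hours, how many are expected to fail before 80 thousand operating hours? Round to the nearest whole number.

The relevant probability is 1 − 223/1,059 = 0.789424.
Expected number = 100 × 0.789424 = 79.

79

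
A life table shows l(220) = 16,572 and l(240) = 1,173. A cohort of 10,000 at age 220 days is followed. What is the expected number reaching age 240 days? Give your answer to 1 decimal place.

The relevant probability is 1,173/16,572 = 0.070782.
Expected number = 10,000 × 0.070782 = 707.8.

707.8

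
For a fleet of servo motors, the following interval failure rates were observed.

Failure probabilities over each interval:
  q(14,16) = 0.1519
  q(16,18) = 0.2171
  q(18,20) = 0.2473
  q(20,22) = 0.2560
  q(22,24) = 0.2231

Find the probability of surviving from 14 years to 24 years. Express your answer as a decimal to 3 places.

The overall survival probability is (1 − 0.1519) × (1 − 0.2171) × (1 − 0.2473) × (1 − 0.2560) × (1 − 0.2231).
= 0.8481 × 0.7829 × 0.7527 × 0.7440 × 0.7769 = 0.288877.

0.289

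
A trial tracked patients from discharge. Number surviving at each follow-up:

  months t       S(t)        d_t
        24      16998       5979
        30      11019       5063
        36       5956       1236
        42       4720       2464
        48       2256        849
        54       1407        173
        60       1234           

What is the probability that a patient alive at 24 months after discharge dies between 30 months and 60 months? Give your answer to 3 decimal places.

This is the probability of reaching 30 but not 60, conditional on being alive at 24: (S(30) − S(60)) / S(24).
= (11019 − 1234) / 16998 = 9785 / 16998 = 0.575656.

0.576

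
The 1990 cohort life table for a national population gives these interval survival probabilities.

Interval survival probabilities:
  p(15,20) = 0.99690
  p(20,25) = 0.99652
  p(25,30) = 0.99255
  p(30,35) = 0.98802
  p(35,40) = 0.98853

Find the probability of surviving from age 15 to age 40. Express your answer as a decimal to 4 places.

The overall survival probability is 0.99690 × 0.99652 × 0.99255 × 0.98802 × 0.98853.
= 0.963043.

0.9630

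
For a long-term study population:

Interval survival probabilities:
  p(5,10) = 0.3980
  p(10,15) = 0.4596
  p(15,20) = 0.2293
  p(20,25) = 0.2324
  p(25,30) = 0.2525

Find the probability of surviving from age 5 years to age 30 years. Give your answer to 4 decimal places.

P(survive 5→30) = 0.3980 × 0.4596 × 0.2293 × 0.2324 × 0.2525.
= 0.002461.

0.0025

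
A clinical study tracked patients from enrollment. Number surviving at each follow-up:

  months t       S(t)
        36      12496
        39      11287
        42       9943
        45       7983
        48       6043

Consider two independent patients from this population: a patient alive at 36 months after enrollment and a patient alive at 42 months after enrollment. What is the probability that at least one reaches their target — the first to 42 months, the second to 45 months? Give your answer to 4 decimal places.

p₁ = S(42)/S(36) = 9943/12496 = 0.795695; p₂ = S(45)/S(42) = 7983/9943 = 0.802876.
P(at least one) = 1 − (1−p₁)(1−p₂) = 1 − 0.204305 × 0.197124 = 0.959727.

0.9597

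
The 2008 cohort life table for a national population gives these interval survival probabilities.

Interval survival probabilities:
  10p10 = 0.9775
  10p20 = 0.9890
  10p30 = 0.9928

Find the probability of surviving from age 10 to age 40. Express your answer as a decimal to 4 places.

0.9598

Chaining the interval survival probabilities: 0.9775 × 0.9890 × 0.9928.
= 0.959787.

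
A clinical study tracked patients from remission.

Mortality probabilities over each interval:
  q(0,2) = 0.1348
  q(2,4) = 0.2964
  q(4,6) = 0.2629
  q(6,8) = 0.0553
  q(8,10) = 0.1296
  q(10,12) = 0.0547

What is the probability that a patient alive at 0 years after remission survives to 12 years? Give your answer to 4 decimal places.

0.3488

Chaining the interval survival probabilities: (1 − 0.1348) × (1 − 0.2964) × (1 − 0.2629) × (1 − 0.0553) × (1 − 0.1296) × (1 − 0.0547).
= 0.8652 × 0.7036 × 0.7371 × 0.9447 × 0.8704 × 0.9453 = 0.348780.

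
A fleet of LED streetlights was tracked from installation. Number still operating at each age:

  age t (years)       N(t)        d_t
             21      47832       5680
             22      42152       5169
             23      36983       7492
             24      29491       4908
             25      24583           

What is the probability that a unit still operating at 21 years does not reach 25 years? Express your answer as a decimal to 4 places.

P(fail before 25 | operational at 21) = 1 − N(25)/N(21) = 1 − 24583/47832 = (23249)/47832 = 0.486055.

0.4861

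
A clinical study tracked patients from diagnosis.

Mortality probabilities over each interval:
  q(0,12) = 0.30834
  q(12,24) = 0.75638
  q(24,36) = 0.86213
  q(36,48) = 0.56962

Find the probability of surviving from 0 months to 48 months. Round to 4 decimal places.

Survival from 0 to 48 is the product of surviving each interval: (1 − 0.30834) × (1 − 0.75638) × (1 − 0.86213) × (1 − 0.56962).
= 0.69166 × 0.24362 × 0.13787 × 0.43038 = 0.009998.

0.0100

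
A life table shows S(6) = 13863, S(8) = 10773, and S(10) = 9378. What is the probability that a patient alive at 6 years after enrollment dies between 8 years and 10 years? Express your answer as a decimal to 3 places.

This is the probability of reaching 8 but not 10, conditional on being alive at 6: (S(8) − S(10)) / S(6).
= (10773 − 9378) / 13863 = 1395 / 13863 = 0.100628.

0.101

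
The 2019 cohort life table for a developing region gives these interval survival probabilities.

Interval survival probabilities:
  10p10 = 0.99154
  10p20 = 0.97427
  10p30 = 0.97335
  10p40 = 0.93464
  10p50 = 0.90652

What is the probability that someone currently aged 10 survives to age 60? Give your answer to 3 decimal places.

The overall survival probability is 0.99154 × 0.97427 × 0.97335 × 0.93464 × 0.90652.
= 0.796673.

0.797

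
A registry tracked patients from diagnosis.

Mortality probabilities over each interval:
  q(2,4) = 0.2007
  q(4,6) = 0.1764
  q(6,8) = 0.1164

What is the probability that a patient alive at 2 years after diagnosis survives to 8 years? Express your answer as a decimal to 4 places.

Chaining the interval survival probabilities: (1 − 0.2007) × (1 − 0.1764) × (1 − 0.1164).
= 0.7993 × 0.8236 × 0.8836 = 0.581677.

0.5817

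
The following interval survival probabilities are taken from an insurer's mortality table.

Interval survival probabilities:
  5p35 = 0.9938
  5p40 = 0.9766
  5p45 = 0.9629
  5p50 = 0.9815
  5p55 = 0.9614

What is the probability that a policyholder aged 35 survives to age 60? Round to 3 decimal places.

Chaining the interval survival probabilities: 0.9938 × 0.9766 × 0.9629 × 0.9815 × 0.9614.
= 0.881843.

0.882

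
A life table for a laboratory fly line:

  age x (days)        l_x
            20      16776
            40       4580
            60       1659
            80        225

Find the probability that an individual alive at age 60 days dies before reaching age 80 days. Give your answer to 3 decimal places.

P(die before 80 | alive at 60) = 1 − l_80/l_60 = 1 − 225/1659 = (1434)/1659 = 0.864376.

0.864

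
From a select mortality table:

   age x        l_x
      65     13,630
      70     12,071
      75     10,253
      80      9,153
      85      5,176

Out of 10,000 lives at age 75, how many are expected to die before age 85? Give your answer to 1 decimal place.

The relevant probability is 1 − 5,176/10,253 = 0.495172.
Expected number = 10,000 × 0.495172 = 4951.7.

4951.7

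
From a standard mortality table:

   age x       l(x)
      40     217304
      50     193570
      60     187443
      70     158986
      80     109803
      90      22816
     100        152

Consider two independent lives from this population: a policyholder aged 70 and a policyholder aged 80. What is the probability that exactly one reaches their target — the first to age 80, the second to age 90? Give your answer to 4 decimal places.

0.6114

p₁ = l(80)/l(70) = 109803/158986 = 0.690646; p₂ = l(90)/l(80) = 22816/109803 = 0.207790.
P(exactly one) = p₁(1−p₂) + (1−p₁)p₂ = 0.547137 + 0.064281 = 0.611417.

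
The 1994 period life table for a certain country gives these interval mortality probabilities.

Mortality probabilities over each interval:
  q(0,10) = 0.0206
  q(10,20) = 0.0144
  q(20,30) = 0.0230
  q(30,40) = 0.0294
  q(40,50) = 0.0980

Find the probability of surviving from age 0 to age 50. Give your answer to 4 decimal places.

P(survive 0→50) = (1 − 0.0206) × (1 − 0.0144) × (1 − 0.0230) × (1 − 0.0294) × (1 − 0.0980).
= 0.9794 × 0.9856 × 0.9770 × 0.9706 × 0.9020 = 0.825662.

0.8257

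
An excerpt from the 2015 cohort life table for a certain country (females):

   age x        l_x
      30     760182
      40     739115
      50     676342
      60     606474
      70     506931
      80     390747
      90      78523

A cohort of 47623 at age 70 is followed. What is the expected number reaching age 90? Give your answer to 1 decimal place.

The relevant probability is 78523/506931 = 0.154899.
Expected number = 47623 × 0.154899 = 7376.7.

7376.7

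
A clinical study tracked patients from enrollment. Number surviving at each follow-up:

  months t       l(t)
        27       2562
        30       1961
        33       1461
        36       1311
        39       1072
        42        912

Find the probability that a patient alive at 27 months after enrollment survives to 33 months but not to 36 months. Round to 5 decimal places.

0.05855

This is the probability of reaching 33 but not 36, conditional on being alive at 27: (l(33) − l(36)) / l(27).
= (1461 − 1311) / 2562 = 150 / 2562 = 0.058548.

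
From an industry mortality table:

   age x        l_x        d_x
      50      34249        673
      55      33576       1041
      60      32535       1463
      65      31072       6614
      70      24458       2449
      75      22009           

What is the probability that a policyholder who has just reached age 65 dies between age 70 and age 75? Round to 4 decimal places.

We want 5|5q65 = (l_70 − l_75)/l_65.
This is the probability of reaching 70 but not 75, conditional on being alive at 65: (l_70 − l_75) / l_65.
= (24458 − 22009) / 31072 = 2449 / 31072 = 0.078817.

0.0788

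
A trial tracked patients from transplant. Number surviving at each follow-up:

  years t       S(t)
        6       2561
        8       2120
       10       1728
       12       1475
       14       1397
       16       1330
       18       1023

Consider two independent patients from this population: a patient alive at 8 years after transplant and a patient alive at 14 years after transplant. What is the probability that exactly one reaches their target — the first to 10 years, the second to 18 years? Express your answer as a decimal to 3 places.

0.354

p₁ = S(10)/S(8) = 1728/2120 = 0.815094; p₂ = S(18)/S(14) = 1023/1397 = 0.732283.
P(exactly one) = p₁(1−p₂) + (1−p₁)p₂ = 0.218215 + 0.135404 = 0.353618.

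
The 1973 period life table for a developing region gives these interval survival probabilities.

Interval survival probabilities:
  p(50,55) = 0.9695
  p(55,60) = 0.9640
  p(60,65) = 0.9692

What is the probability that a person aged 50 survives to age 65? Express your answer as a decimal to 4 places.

0.9058

Chaining the interval survival probabilities: 0.9695 × 0.9640 × 0.9692.
= 0.905812.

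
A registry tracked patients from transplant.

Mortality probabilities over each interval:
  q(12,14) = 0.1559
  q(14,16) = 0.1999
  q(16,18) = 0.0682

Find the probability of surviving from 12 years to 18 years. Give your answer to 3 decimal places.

0.629

Chaining the interval survival probabilities: (1 − 0.1559) × (1 − 0.1999) × (1 − 0.0682).
= 0.8441 × 0.8001 × 0.9318 = 0.629305.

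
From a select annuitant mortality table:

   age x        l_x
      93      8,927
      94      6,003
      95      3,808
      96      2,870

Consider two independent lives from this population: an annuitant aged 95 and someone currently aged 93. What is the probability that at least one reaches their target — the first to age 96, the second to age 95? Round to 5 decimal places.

p₁ = l_96/l_95 = 2,870/3,808 = 0.753676; p₂ = l_95/l_93 = 3,808/8,927 = 0.426571.
P(at least one) = 1 − (1−p₁)(1−p₂) = 1 − 0.246324 × 0.573429 = 0.858751.

0.85875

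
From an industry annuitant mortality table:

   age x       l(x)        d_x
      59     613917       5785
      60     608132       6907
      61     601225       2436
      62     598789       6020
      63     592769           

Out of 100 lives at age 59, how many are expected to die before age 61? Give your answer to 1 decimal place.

2.1

The relevant probability is 1 − 601225/613917 = 0.020674.
Expected number = 100 × 0.020674 = 2.1.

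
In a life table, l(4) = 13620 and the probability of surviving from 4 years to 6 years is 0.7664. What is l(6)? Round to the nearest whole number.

l(6) = l(4) × p = 13620 × 0.7664 = 10438.

10438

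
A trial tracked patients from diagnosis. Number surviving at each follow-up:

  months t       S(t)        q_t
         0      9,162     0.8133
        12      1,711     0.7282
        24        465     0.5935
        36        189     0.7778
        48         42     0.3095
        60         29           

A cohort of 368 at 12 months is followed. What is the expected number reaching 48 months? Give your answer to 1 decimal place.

The relevant probability is 42/1,711 = 0.024547.
Expected number = 368 × 0.024547 = 9.0.

9.0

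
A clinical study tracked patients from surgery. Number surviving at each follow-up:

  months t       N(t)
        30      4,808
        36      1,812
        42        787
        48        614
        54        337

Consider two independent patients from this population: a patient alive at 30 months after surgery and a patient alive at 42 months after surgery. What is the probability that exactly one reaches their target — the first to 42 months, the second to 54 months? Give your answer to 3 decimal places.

0.452

p₁ = N(42)/N(30) = 787/4,808 = 0.163686; p₂ = N(54)/N(42) = 337/787 = 0.428208.
P(exactly one) = p₁(1−p₂) + (1−p₁)p₂ = 0.093594 + 0.358116 = 0.451711.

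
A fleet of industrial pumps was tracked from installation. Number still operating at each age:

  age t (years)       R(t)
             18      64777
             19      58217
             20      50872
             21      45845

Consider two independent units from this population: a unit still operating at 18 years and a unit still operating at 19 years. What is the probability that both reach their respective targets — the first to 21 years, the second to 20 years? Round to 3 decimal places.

0.618

p₁ = R(21)/R(18) = 45845/64777 = 0.707736; p₂ = R(20)/R(19) = 50872/58217 = 0.873834.
P(both) = p₁ × p₂ = 0.707736 × 0.873834 = 0.618444.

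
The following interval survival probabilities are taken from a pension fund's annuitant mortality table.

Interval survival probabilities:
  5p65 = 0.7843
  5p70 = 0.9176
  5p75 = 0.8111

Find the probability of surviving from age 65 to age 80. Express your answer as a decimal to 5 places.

0.58373

Chaining the interval survival probabilities: 0.7843 × 0.9176 × 0.8111.
= 0.583727.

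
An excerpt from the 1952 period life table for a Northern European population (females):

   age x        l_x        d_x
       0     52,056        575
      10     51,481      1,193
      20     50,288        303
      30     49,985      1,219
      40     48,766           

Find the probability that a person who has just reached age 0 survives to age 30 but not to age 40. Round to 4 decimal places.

We want 30|10q0 = (l_30 − l_40)/l_0.
This is the probability of reaching 30 but not 40, conditional on being alive at 0: (l_30 − l_40) / l_0.
= (49,985 − 48,766) / 52,056 = 1,219 / 52,056 = 0.023417.

0.0234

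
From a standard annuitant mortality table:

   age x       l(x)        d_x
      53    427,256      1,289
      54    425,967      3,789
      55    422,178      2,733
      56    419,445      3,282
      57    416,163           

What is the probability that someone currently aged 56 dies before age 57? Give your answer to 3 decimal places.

0.008

P(die before 57 | alive at 56) = 1 − l(57)/l(56) = 1 − 416,163/419,445 = (3,282)/419,445 = 0.007825.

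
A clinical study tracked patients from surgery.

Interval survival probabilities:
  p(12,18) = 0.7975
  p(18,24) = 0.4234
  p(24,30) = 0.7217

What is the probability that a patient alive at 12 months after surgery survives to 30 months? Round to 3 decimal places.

Chaining the interval survival probabilities: 0.7975 × 0.4234 × 0.7217.
= 0.243690.

0.244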